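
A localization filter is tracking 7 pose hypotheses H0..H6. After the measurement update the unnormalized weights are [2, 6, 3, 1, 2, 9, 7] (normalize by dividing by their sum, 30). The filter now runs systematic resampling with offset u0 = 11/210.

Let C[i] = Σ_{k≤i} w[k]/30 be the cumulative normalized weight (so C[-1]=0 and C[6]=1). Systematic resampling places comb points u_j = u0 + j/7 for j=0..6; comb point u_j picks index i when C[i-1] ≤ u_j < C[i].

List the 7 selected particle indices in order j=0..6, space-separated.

0 1 2 5 5 6 6

C = [1/15, 4/15, 11/30, 2/5, 7/15, 23/30, 1]
j=0: u_0=11/210 ∈ [0, 1/15) → index 0
j=1: u_1=41/210 ∈ [1/15, 4/15) → index 1
j=2: u_2=71/210 ∈ [4/15, 11/30) → index 2
j=3: u_3=101/210 ∈ [7/15, 23/30) → index 5
j=4: u_4=131/210 ∈ [7/15, 23/30) → index 5
j=5: u_5=23/30 ∈ [23/30, 1) → index 6
j=6: u_6=191/210 ∈ [23/30, 1) → index 6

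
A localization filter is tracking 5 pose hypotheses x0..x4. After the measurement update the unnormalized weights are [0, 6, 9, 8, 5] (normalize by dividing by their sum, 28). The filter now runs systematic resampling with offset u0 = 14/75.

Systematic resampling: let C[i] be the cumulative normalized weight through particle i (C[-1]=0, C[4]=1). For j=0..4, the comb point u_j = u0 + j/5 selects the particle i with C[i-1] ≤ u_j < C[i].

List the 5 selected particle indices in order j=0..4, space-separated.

C = [0, 3/14, 15/28, 23/28, 1]
j=0: u_0=14/75 ∈ [0, 3/14) → index 1
j=1: u_1=29/75 ∈ [3/14, 15/28) → index 2
j=2: u_2=44/75 ∈ [15/28, 23/28) → index 3
j=3: u_3=59/75 ∈ [15/28, 23/28) → index 3
j=4: u_4=74/75 ∈ [23/28, 1) → index 4

1 2 3 3 4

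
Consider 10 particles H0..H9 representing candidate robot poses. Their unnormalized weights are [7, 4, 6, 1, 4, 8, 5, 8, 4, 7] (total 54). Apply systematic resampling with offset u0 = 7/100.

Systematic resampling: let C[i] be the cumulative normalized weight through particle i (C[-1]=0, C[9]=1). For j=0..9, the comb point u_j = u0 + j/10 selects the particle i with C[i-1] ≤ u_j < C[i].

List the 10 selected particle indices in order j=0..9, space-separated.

0 1 2 4 5 6 7 7 8 9

C = [7/54, 11/54, 17/54, 1/3, 11/27, 5/9, 35/54, 43/54, 47/54, 1]
j=0: u_0=7/100 ∈ [0, 7/54) → index 0
j=1: u_1=17/100 ∈ [7/54, 11/54) → index 1
j=2: u_2=27/100 ∈ [11/54, 17/54) → index 2
j=3: u_3=37/100 ∈ [1/3, 11/27) → index 4
j=4: u_4=47/100 ∈ [11/27, 5/9) → index 5
j=5: u_5=57/100 ∈ [5/9, 35/54) → index 6
j=6: u_6=67/100 ∈ [35/54, 43/54) → index 7
j=7: u_7=77/100 ∈ [35/54, 43/54) → index 7
j=8: u_8=87/100 ∈ [43/54, 47/54) → index 8
j=9: u_9=97/100 ∈ [47/54, 1) → index 9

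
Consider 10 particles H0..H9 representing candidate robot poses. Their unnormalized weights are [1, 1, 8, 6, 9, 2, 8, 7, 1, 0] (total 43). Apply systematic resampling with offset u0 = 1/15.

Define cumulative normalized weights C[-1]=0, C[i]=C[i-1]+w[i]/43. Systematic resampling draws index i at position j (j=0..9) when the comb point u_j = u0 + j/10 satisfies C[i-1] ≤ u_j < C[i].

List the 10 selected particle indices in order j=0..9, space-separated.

2 2 3 3 4 4 6 6 7 7

C = [1/43, 2/43, 10/43, 16/43, 25/43, 27/43, 35/43, 42/43, 1, 1]
j=0: u_0=1/15 ∈ [2/43, 10/43) → index 2
j=1: u_1=1/6 ∈ [2/43, 10/43) → index 2
j=2: u_2=4/15 ∈ [10/43, 16/43) → index 3
j=3: u_3=11/30 ∈ [10/43, 16/43) → index 3
j=4: u_4=7/15 ∈ [16/43, 25/43) → index 4
j=5: u_5=17/30 ∈ [16/43, 25/43) → index 4
j=6: u_6=2/3 ∈ [27/43, 35/43) → index 6
j=7: u_7=23/30 ∈ [27/43, 35/43) → index 6
j=8: u_8=13/15 ∈ [35/43, 42/43) → index 7
j=9: u_9=29/30 ∈ [35/43, 42/43) → index 7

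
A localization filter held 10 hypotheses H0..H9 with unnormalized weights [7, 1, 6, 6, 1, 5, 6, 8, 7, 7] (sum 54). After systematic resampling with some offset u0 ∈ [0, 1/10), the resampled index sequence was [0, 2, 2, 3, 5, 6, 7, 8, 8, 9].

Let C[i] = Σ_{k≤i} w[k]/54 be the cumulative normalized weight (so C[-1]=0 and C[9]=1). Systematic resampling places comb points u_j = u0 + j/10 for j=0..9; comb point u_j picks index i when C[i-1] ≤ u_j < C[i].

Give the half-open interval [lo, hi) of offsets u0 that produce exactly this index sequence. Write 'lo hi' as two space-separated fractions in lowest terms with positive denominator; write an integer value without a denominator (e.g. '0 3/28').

13/270 8/135

C = [7/54, 4/27, 7/27, 10/27, 7/18, 13/27, 16/27, 20/27, 47/54, 1]
j=0 picked index 0: u0 ∈ [0, 7/54)
j=1 picked index 2: u0 ∈ [13/270, 43/270)
j=2 picked index 2: u0 ∈ [-7/135, 8/135)
j=3 picked index 3: u0 ∈ [-11/270, 19/270)
j=4 picked index 5: u0 ∈ [-1/90, 11/135)
j=5 picked index 6: u0 ∈ [-1/54, 5/54)
j=6 picked index 7: u0 ∈ [-1/135, 19/135)
j=7 picked index 8: u0 ∈ [11/270, 23/135)
j=8 picked index 8: u0 ∈ [-8/135, 19/270)
j=9 picked index 9: u0 ∈ [-4/135, 1/10)
intersection: [13/270, 8/135)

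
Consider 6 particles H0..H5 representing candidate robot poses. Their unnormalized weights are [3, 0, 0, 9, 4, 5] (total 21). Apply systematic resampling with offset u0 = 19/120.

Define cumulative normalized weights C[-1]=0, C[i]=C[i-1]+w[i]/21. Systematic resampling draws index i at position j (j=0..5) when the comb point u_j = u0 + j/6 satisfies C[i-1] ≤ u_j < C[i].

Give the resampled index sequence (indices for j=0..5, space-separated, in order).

3 3 3 4 5 5

C = [1/7, 1/7, 1/7, 4/7, 16/21, 1]
j=0: u_0=19/120 ∈ [1/7, 4/7) → index 3
j=1: u_1=13/40 ∈ [1/7, 4/7) → index 3
j=2: u_2=59/120 ∈ [1/7, 4/7) → index 3
j=3: u_3=79/120 ∈ [4/7, 16/21) → index 4
j=4: u_4=33/40 ∈ [16/21, 1) → index 5
j=5: u_5=119/120 ∈ [16/21, 1) → index 5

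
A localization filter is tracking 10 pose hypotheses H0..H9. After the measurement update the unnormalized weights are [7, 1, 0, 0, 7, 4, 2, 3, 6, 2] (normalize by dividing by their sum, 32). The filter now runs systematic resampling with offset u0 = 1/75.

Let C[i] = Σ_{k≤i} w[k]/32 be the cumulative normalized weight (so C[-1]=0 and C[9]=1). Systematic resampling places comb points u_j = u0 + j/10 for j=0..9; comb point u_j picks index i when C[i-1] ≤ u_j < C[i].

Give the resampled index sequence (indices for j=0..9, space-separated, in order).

0 0 0 4 4 5 6 7 8 8

C = [7/32, 1/4, 1/4, 1/4, 15/32, 19/32, 21/32, 3/4, 15/16, 1]
j=0: u_0=1/75 ∈ [0, 7/32) → index 0
j=1: u_1=17/150 ∈ [0, 7/32) → index 0
j=2: u_2=16/75 ∈ [0, 7/32) → index 0
j=3: u_3=47/150 ∈ [1/4, 15/32) → index 4
j=4: u_4=31/75 ∈ [1/4, 15/32) → index 4
j=5: u_5=77/150 ∈ [15/32, 19/32) → index 5
j=6: u_6=46/75 ∈ [19/32, 21/32) → index 6
j=7: u_7=107/150 ∈ [21/32, 3/4) → index 7
j=8: u_8=61/75 ∈ [3/4, 15/16) → index 8
j=9: u_9=137/150 ∈ [3/4, 15/16) → index 8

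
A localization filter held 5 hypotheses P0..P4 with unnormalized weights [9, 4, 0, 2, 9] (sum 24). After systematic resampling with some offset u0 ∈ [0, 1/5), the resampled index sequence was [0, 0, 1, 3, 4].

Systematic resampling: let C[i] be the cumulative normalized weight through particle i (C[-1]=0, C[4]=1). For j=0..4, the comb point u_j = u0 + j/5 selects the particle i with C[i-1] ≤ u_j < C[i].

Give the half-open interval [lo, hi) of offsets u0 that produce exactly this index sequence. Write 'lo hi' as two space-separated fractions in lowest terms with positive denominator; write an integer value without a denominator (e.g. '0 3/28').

0 1/40

C = [3/8, 13/24, 13/24, 5/8, 1]
j=0 picked index 0: u0 ∈ [0, 3/8)
j=1 picked index 0: u0 ∈ [-1/5, 7/40)
j=2 picked index 1: u0 ∈ [-1/40, 17/120)
j=3 picked index 3: u0 ∈ [-7/120, 1/40)
j=4 picked index 4: u0 ∈ [-7/40, 1/5)
intersection: [0, 1/40)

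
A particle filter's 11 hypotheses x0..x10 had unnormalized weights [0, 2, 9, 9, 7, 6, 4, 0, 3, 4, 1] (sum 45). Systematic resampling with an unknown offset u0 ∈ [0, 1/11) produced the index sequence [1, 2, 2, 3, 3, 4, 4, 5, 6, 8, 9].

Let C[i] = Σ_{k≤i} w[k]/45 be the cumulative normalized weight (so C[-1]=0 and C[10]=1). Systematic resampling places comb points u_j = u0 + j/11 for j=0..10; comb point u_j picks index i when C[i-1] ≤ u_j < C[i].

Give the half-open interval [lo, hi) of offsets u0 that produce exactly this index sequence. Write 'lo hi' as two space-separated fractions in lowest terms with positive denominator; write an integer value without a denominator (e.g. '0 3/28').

1/165 2/45

C = [0, 2/45, 11/45, 4/9, 3/5, 11/15, 37/45, 37/45, 8/9, 44/45, 1]
j=0 picked index 1: u0 ∈ [0, 2/45)
j=1 picked index 2: u0 ∈ [-23/495, 76/495)
j=2 picked index 2: u0 ∈ [-68/495, 31/495)
j=3 picked index 3: u0 ∈ [-14/495, 17/99)
j=4 picked index 3: u0 ∈ [-59/495, 8/99)
j=5 picked index 4: u0 ∈ [-1/99, 8/55)
j=6 picked index 4: u0 ∈ [-10/99, 3/55)
j=7 picked index 5: u0 ∈ [-2/55, 16/165)
j=8 picked index 6: u0 ∈ [1/165, 47/495)
j=9 picked index 8: u0 ∈ [2/495, 7/99)
j=10 picked index 9: u0 ∈ [-2/99, 34/495)
intersection: [1/165, 2/45)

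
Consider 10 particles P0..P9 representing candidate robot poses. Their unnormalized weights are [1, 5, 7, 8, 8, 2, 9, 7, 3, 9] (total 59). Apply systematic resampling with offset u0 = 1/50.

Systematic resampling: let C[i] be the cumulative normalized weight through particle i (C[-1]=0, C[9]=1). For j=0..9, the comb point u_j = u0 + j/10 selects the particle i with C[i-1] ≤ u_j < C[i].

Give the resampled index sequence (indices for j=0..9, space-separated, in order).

C = [1/59, 6/59, 13/59, 21/59, 29/59, 31/59, 40/59, 47/59, 50/59, 1]
j=0: u_0=1/50 ∈ [1/59, 6/59) → index 1
j=1: u_1=3/25 ∈ [6/59, 13/59) → index 2
j=2: u_2=11/50 ∈ [6/59, 13/59) → index 2
j=3: u_3=8/25 ∈ [13/59, 21/59) → index 3
j=4: u_4=21/50 ∈ [21/59, 29/59) → index 4
j=5: u_5=13/25 ∈ [29/59, 31/59) → index 5
j=6: u_6=31/50 ∈ [31/59, 40/59) → index 6
j=7: u_7=18/25 ∈ [40/59, 47/59) → index 7
j=8: u_8=41/50 ∈ [47/59, 50/59) → index 8
j=9: u_9=23/25 ∈ [50/59, 1) → index 9

1 2 2 3 4 5 6 7 8 9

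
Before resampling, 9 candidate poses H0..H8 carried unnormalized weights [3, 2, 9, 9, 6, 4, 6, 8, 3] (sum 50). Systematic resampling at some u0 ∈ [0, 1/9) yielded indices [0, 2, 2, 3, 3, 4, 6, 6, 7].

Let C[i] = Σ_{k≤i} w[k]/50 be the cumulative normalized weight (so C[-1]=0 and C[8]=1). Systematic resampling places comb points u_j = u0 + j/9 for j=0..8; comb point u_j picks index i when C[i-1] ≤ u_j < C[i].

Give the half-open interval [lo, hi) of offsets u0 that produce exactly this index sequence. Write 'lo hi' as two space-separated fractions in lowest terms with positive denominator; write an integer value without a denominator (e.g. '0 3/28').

C = [3/50, 1/10, 7/25, 23/50, 29/50, 33/50, 39/50, 47/50, 1]
j=0 picked index 0: u0 ∈ [0, 3/50)
j=1 picked index 2: u0 ∈ [-1/90, 38/225)
j=2 picked index 2: u0 ∈ [-11/90, 13/225)
j=3 picked index 3: u0 ∈ [-4/75, 19/150)
j=4 picked index 3: u0 ∈ [-37/225, 7/450)
j=5 picked index 4: u0 ∈ [-43/450, 11/450)
j=6 picked index 6: u0 ∈ [-1/150, 17/150)
j=7 picked index 6: u0 ∈ [-53/450, 1/450)
j=8 picked index 7: u0 ∈ [-49/450, 23/450)
intersection: [0, 1/450)

0 1/450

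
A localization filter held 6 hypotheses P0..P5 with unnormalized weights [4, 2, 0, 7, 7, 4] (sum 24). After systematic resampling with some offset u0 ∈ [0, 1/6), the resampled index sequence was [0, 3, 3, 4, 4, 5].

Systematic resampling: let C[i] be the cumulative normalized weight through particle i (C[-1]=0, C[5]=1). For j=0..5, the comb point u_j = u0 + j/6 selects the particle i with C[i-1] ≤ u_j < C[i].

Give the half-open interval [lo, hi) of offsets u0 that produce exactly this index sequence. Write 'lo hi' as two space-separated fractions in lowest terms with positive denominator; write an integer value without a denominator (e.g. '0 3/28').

C = [1/6, 1/4, 1/4, 13/24, 5/6, 1]
j=0 picked index 0: u0 ∈ [0, 1/6)
j=1 picked index 3: u0 ∈ [1/12, 3/8)
j=2 picked index 3: u0 ∈ [-1/12, 5/24)
j=3 picked index 4: u0 ∈ [1/24, 1/3)
j=4 picked index 4: u0 ∈ [-1/8, 1/6)
j=5 picked index 5: u0 ∈ [0, 1/6)
intersection: [1/12, 1/6)

1/12 1/6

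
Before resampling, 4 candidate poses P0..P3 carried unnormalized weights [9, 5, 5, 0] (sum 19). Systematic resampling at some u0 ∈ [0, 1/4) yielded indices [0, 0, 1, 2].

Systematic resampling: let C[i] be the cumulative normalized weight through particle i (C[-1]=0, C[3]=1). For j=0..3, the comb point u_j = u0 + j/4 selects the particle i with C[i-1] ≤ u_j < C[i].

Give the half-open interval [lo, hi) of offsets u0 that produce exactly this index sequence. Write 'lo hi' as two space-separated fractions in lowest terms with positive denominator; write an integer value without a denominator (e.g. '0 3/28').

0 17/76

C = [9/19, 14/19, 1, 1]
j=0 picked index 0: u0 ∈ [0, 9/19)
j=1 picked index 0: u0 ∈ [-1/4, 17/76)
j=2 picked index 1: u0 ∈ [-1/38, 9/38)
j=3 picked index 2: u0 ∈ [-1/76, 1/4)
intersection: [0, 17/76)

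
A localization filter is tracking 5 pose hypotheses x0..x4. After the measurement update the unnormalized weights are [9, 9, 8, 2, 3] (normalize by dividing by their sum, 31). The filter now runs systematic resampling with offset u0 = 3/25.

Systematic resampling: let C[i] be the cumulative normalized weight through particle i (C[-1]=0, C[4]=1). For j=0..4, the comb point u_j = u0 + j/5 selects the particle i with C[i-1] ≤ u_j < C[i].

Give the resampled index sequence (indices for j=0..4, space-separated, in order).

0 1 1 2 4

C = [9/31, 18/31, 26/31, 28/31, 1]
j=0: u_0=3/25 ∈ [0, 9/31) → index 0
j=1: u_1=8/25 ∈ [9/31, 18/31) → index 1
j=2: u_2=13/25 ∈ [9/31, 18/31) → index 1
j=3: u_3=18/25 ∈ [18/31, 26/31) → index 2
j=4: u_4=23/25 ∈ [28/31, 1) → index 4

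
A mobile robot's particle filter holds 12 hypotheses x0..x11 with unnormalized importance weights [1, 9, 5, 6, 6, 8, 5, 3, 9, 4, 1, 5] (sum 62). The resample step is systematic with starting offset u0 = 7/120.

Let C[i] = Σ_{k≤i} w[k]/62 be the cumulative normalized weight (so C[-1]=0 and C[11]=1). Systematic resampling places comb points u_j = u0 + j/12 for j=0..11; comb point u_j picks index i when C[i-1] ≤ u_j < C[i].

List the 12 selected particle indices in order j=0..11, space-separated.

C = [1/62, 5/31, 15/62, 21/62, 27/62, 35/62, 20/31, 43/62, 26/31, 28/31, 57/62, 1]
j=0: u_0=7/120 ∈ [1/62, 5/31) → index 1
j=1: u_1=17/120 ∈ [1/62, 5/31) → index 1
j=2: u_2=9/40 ∈ [5/31, 15/62) → index 2
j=3: u_3=37/120 ∈ [15/62, 21/62) → index 3
j=4: u_4=47/120 ∈ [21/62, 27/62) → index 4
j=5: u_5=19/40 ∈ [27/62, 35/62) → index 5
j=6: u_6=67/120 ∈ [27/62, 35/62) → index 5
j=7: u_7=77/120 ∈ [35/62, 20/31) → index 6
j=8: u_8=29/40 ∈ [43/62, 26/31) → index 8
j=9: u_9=97/120 ∈ [43/62, 26/31) → index 8
j=10: u_10=107/120 ∈ [26/31, 28/31) → index 9
j=11: u_11=39/40 ∈ [57/62, 1) → index 11

1 1 2 3 4 5 5 6 8 8 9 11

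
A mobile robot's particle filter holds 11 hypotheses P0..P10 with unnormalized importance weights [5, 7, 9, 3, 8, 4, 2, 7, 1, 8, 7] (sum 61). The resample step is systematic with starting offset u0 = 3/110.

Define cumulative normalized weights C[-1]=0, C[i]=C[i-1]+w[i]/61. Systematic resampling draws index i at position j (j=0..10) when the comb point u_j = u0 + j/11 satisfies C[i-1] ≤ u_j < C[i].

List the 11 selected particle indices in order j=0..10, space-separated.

C = [5/61, 12/61, 21/61, 24/61, 32/61, 36/61, 38/61, 45/61, 46/61, 54/61, 1]
j=0: u_0=3/110 ∈ [0, 5/61) → index 0
j=1: u_1=13/110 ∈ [5/61, 12/61) → index 1
j=2: u_2=23/110 ∈ [12/61, 21/61) → index 2
j=3: u_3=3/10 ∈ [12/61, 21/61) → index 2
j=4: u_4=43/110 ∈ [21/61, 24/61) → index 3
j=5: u_5=53/110 ∈ [24/61, 32/61) → index 4
j=6: u_6=63/110 ∈ [32/61, 36/61) → index 5
j=7: u_7=73/110 ∈ [38/61, 45/61) → index 7
j=8: u_8=83/110 ∈ [46/61, 54/61) → index 9
j=9: u_9=93/110 ∈ [46/61, 54/61) → index 9
j=10: u_10=103/110 ∈ [54/61, 1) → index 10

0 1 2 2 3 4 5 7 9 9 10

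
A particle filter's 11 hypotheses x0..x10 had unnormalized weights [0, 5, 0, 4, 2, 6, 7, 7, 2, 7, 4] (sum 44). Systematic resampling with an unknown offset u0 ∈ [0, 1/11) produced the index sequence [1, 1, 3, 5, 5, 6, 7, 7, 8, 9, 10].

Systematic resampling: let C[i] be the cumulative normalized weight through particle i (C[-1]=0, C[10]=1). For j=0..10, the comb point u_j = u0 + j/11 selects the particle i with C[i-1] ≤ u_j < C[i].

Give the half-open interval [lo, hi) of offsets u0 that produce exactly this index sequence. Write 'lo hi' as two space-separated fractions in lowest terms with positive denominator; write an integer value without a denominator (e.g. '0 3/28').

0 1/44

C = [0, 5/44, 5/44, 9/44, 1/4, 17/44, 6/11, 31/44, 3/4, 10/11, 1]
j=0 picked index 1: u0 ∈ [0, 5/44)
j=1 picked index 1: u0 ∈ [-1/11, 1/44)
j=2 picked index 3: u0 ∈ [-3/44, 1/44)
j=3 picked index 5: u0 ∈ [-1/44, 5/44)
j=4 picked index 5: u0 ∈ [-5/44, 1/44)
j=5 picked index 6: u0 ∈ [-3/44, 1/11)
j=6 picked index 7: u0 ∈ [0, 7/44)
j=7 picked index 7: u0 ∈ [-1/11, 3/44)
j=8 picked index 8: u0 ∈ [-1/44, 1/44)
j=9 picked index 9: u0 ∈ [-3/44, 1/11)
j=10 picked index 10: u0 ∈ [0, 1/11)
intersection: [0, 1/44)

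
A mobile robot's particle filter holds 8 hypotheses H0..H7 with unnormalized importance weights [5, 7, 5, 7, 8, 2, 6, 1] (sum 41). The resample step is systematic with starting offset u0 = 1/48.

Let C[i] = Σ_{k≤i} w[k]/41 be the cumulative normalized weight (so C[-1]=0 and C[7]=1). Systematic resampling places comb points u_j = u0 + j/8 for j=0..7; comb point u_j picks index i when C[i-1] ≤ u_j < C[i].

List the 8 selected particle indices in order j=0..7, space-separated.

0 1 1 2 3 4 4 6

C = [5/41, 12/41, 17/41, 24/41, 32/41, 34/41, 40/41, 1]
j=0: u_0=1/48 ∈ [0, 5/41) → index 0
j=1: u_1=7/48 ∈ [5/41, 12/41) → index 1
j=2: u_2=13/48 ∈ [5/41, 12/41) → index 1
j=3: u_3=19/48 ∈ [12/41, 17/41) → index 2
j=4: u_4=25/48 ∈ [17/41, 24/41) → index 3
j=5: u_5=31/48 ∈ [24/41, 32/41) → index 4
j=6: u_6=37/48 ∈ [24/41, 32/41) → index 4
j=7: u_7=43/48 ∈ [34/41, 40/41) → index 6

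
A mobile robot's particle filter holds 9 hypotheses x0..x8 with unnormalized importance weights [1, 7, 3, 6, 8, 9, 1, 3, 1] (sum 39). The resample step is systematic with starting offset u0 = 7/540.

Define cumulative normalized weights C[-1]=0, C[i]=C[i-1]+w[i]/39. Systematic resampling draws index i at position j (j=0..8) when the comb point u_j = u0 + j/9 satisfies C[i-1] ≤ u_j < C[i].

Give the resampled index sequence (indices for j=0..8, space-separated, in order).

0 1 2 3 4 4 5 5 7

C = [1/39, 8/39, 11/39, 17/39, 25/39, 34/39, 35/39, 38/39, 1]
j=0: u_0=7/540 ∈ [0, 1/39) → index 0
j=1: u_1=67/540 ∈ [1/39, 8/39) → index 1
j=2: u_2=127/540 ∈ [8/39, 11/39) → index 2
j=3: u_3=187/540 ∈ [11/39, 17/39) → index 3
j=4: u_4=247/540 ∈ [17/39, 25/39) → index 4
j=5: u_5=307/540 ∈ [17/39, 25/39) → index 4
j=6: u_6=367/540 ∈ [25/39, 34/39) → index 5
j=7: u_7=427/540 ∈ [25/39, 34/39) → index 5
j=8: u_8=487/540 ∈ [35/39, 38/39) → index 7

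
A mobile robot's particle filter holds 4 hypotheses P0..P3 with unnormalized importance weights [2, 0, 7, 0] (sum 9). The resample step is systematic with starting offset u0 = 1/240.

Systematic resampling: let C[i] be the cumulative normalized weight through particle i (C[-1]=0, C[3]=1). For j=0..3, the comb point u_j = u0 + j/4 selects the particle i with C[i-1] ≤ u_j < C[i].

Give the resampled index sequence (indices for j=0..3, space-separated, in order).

0 2 2 2

C = [2/9, 2/9, 1, 1]
j=0: u_0=1/240 ∈ [0, 2/9) → index 0
j=1: u_1=61/240 ∈ [2/9, 1) → index 2
j=2: u_2=121/240 ∈ [2/9, 1) → index 2
j=3: u_3=181/240 ∈ [2/9, 1) → index 2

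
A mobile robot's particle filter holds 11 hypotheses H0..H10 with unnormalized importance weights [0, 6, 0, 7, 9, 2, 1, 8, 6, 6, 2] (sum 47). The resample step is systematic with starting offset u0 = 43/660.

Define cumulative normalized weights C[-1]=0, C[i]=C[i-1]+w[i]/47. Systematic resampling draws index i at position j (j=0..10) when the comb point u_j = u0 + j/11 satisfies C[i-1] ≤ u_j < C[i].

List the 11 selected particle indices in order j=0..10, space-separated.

1 3 3 4 4 6 7 7 8 9 10

C = [0, 6/47, 6/47, 13/47, 22/47, 24/47, 25/47, 33/47, 39/47, 45/47, 1]
j=0: u_0=43/660 ∈ [0, 6/47) → index 1
j=1: u_1=103/660 ∈ [6/47, 13/47) → index 3
j=2: u_2=163/660 ∈ [6/47, 13/47) → index 3
j=3: u_3=223/660 ∈ [13/47, 22/47) → index 4
j=4: u_4=283/660 ∈ [13/47, 22/47) → index 4
j=5: u_5=343/660 ∈ [24/47, 25/47) → index 6
j=6: u_6=403/660 ∈ [25/47, 33/47) → index 7
j=7: u_7=463/660 ∈ [25/47, 33/47) → index 7
j=8: u_8=523/660 ∈ [33/47, 39/47) → index 8
j=9: u_9=53/60 ∈ [39/47, 45/47) → index 9
j=10: u_10=643/660 ∈ [45/47, 1) → index 10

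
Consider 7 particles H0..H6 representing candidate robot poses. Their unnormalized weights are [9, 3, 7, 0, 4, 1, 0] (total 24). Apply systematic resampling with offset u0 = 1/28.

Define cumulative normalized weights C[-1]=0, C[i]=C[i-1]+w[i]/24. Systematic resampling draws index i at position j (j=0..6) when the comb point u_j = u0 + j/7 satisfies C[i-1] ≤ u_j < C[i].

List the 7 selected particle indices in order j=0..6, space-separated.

C = [3/8, 1/2, 19/24, 19/24, 23/24, 1, 1]
j=0: u_0=1/28 ∈ [0, 3/8) → index 0
j=1: u_1=5/28 ∈ [0, 3/8) → index 0
j=2: u_2=9/28 ∈ [0, 3/8) → index 0
j=3: u_3=13/28 ∈ [3/8, 1/2) → index 1
j=4: u_4=17/28 ∈ [1/2, 19/24) → index 2
j=5: u_5=3/4 ∈ [1/2, 19/24) → index 2
j=6: u_6=25/28 ∈ [19/24, 23/24) → index 4

0 0 0 1 2 2 4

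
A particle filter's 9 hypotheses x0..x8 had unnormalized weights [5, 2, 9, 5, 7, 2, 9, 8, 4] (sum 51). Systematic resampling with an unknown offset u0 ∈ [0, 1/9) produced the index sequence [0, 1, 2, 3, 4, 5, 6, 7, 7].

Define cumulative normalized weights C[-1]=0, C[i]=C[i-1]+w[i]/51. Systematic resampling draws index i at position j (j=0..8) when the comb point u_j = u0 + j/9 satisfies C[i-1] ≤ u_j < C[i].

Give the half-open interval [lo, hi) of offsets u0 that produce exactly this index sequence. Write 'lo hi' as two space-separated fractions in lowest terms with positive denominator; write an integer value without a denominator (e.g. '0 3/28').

0 4/153

C = [5/51, 7/51, 16/51, 7/17, 28/51, 10/17, 13/17, 47/51, 1]
j=0 picked index 0: u0 ∈ [0, 5/51)
j=1 picked index 1: u0 ∈ [-2/153, 4/153)
j=2 picked index 2: u0 ∈ [-13/153, 14/153)
j=3 picked index 3: u0 ∈ [-1/51, 4/51)
j=4 picked index 4: u0 ∈ [-5/153, 16/153)
j=5 picked index 5: u0 ∈ [-1/153, 5/153)
j=6 picked index 6: u0 ∈ [-4/51, 5/51)
j=7 picked index 7: u0 ∈ [-2/153, 22/153)
j=8 picked index 7: u0 ∈ [-19/153, 5/153)
intersection: [0, 4/153)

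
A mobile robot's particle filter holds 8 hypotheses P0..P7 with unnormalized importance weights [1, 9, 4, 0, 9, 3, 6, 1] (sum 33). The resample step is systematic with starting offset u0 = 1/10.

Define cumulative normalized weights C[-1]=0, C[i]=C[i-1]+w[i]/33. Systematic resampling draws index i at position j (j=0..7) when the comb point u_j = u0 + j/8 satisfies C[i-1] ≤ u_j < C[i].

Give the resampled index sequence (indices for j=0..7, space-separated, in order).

C = [1/33, 10/33, 14/33, 14/33, 23/33, 26/33, 32/33, 1]
j=0: u_0=1/10 ∈ [1/33, 10/33) → index 1
j=1: u_1=9/40 ∈ [1/33, 10/33) → index 1
j=2: u_2=7/20 ∈ [10/33, 14/33) → index 2
j=3: u_3=19/40 ∈ [14/33, 23/33) → index 4
j=4: u_4=3/5 ∈ [14/33, 23/33) → index 4
j=5: u_5=29/40 ∈ [23/33, 26/33) → index 5
j=6: u_6=17/20 ∈ [26/33, 32/33) → index 6
j=7: u_7=39/40 ∈ [32/33, 1) → index 7

1 1 2 4 4 5 6 7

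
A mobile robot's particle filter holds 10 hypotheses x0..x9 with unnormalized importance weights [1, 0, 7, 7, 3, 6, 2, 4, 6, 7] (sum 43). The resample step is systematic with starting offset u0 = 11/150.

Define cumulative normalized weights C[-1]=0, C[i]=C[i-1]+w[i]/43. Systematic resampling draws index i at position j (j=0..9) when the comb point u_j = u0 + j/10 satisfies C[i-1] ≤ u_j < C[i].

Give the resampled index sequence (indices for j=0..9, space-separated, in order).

2 2 3 4 5 6 7 8 9 9

C = [1/43, 1/43, 8/43, 15/43, 18/43, 24/43, 26/43, 30/43, 36/43, 1]
j=0: u_0=11/150 ∈ [1/43, 8/43) → index 2
j=1: u_1=13/75 ∈ [1/43, 8/43) → index 2
j=2: u_2=41/150 ∈ [8/43, 15/43) → index 3
j=3: u_3=28/75 ∈ [15/43, 18/43) → index 4
j=4: u_4=71/150 ∈ [18/43, 24/43) → index 5
j=5: u_5=43/75 ∈ [24/43, 26/43) → index 6
j=6: u_6=101/150 ∈ [26/43, 30/43) → index 7
j=7: u_7=58/75 ∈ [30/43, 36/43) → index 8
j=8: u_8=131/150 ∈ [36/43, 1) → index 9
j=9: u_9=73/75 ∈ [36/43, 1) → index 9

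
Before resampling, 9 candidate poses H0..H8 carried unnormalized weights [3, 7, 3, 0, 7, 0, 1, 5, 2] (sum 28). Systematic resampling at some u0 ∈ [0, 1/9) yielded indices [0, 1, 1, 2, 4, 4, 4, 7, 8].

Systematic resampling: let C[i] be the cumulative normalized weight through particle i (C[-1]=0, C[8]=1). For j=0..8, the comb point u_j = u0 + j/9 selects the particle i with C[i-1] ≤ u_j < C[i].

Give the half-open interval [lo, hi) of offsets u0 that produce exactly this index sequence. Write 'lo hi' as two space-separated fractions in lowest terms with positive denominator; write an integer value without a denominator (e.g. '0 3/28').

C = [3/28, 5/14, 13/28, 13/28, 5/7, 5/7, 3/4, 13/14, 1]
j=0 picked index 0: u0 ∈ [0, 3/28)
j=1 picked index 1: u0 ∈ [-1/252, 31/126)
j=2 picked index 1: u0 ∈ [-29/252, 17/126)
j=3 picked index 2: u0 ∈ [1/42, 11/84)
j=4 picked index 4: u0 ∈ [5/252, 17/63)
j=5 picked index 4: u0 ∈ [-23/252, 10/63)
j=6 picked index 4: u0 ∈ [-17/84, 1/21)
j=7 picked index 7: u0 ∈ [-1/36, 19/126)
j=8 picked index 8: u0 ∈ [5/126, 1/9)
intersection: [5/126, 1/21)

5/126 1/21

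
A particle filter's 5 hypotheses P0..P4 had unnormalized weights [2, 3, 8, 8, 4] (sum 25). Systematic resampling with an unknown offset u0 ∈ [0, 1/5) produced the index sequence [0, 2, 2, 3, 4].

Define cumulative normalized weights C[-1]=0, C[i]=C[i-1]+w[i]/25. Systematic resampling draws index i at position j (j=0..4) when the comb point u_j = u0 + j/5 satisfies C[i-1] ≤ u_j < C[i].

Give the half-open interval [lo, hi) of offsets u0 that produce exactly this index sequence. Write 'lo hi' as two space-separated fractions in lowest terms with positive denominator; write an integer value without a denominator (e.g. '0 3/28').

1/25 2/25

C = [2/25, 1/5, 13/25, 21/25, 1]
j=0 picked index 0: u0 ∈ [0, 2/25)
j=1 picked index 2: u0 ∈ [0, 8/25)
j=2 picked index 2: u0 ∈ [-1/5, 3/25)
j=3 picked index 3: u0 ∈ [-2/25, 6/25)
j=4 picked index 4: u0 ∈ [1/25, 1/5)
intersection: [1/25, 2/25)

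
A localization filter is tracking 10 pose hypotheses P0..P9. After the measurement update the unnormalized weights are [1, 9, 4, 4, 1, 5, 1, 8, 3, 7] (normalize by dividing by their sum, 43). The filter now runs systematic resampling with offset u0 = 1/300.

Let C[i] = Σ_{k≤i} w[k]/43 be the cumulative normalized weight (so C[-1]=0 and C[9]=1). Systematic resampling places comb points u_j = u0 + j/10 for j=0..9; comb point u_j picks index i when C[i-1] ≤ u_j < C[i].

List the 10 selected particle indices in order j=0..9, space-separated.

0 1 1 2 3 5 7 7 8 9

C = [1/43, 10/43, 14/43, 18/43, 19/43, 24/43, 25/43, 33/43, 36/43, 1]
j=0: u_0=1/300 ∈ [0, 1/43) → index 0
j=1: u_1=31/300 ∈ [1/43, 10/43) → index 1
j=2: u_2=61/300 ∈ [1/43, 10/43) → index 1
j=3: u_3=91/300 ∈ [10/43, 14/43) → index 2
j=4: u_4=121/300 ∈ [14/43, 18/43) → index 3
j=5: u_5=151/300 ∈ [19/43, 24/43) → index 5
j=6: u_6=181/300 ∈ [25/43, 33/43) → index 7
j=7: u_7=211/300 ∈ [25/43, 33/43) → index 7
j=8: u_8=241/300 ∈ [33/43, 36/43) → index 8
j=9: u_9=271/300 ∈ [36/43, 1) → index 9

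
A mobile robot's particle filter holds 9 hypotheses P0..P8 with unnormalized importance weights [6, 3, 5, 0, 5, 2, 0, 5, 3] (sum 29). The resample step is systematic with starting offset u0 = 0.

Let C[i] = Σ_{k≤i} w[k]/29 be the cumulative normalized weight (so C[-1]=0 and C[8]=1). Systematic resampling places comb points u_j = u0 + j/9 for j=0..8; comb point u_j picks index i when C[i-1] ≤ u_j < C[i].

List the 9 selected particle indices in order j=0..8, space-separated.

0 0 1 2 2 4 5 7 7

C = [6/29, 9/29, 14/29, 14/29, 19/29, 21/29, 21/29, 26/29, 1]
j=0: u_0=0 ∈ [0, 6/29) → index 0
j=1: u_1=1/9 ∈ [0, 6/29) → index 0
j=2: u_2=2/9 ∈ [6/29, 9/29) → index 1
j=3: u_3=1/3 ∈ [9/29, 14/29) → index 2
j=4: u_4=4/9 ∈ [9/29, 14/29) → index 2
j=5: u_5=5/9 ∈ [14/29, 19/29) → index 4
j=6: u_6=2/3 ∈ [19/29, 21/29) → index 5
j=7: u_7=7/9 ∈ [21/29, 26/29) → index 7
j=8: u_8=8/9 ∈ [21/29, 26/29) → index 7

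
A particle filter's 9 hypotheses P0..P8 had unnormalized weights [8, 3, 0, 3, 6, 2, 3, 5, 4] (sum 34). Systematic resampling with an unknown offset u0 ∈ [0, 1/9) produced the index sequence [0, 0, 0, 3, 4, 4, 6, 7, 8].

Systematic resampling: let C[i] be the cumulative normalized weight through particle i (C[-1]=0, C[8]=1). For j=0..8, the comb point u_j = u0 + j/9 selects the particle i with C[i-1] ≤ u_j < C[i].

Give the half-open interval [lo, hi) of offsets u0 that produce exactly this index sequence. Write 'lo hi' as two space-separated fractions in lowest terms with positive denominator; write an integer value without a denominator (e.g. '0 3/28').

0 2/153

C = [4/17, 11/34, 11/34, 7/17, 10/17, 11/17, 25/34, 15/17, 1]
j=0 picked index 0: u0 ∈ [0, 4/17)
j=1 picked index 0: u0 ∈ [-1/9, 19/153)
j=2 picked index 0: u0 ∈ [-2/9, 2/153)
j=3 picked index 3: u0 ∈ [-1/102, 4/51)
j=4 picked index 4: u0 ∈ [-5/153, 22/153)
j=5 picked index 4: u0 ∈ [-22/153, 5/153)
j=6 picked index 6: u0 ∈ [-1/51, 7/102)
j=7 picked index 7: u0 ∈ [-13/306, 16/153)
j=8 picked index 8: u0 ∈ [-1/153, 1/9)
intersection: [0, 2/153)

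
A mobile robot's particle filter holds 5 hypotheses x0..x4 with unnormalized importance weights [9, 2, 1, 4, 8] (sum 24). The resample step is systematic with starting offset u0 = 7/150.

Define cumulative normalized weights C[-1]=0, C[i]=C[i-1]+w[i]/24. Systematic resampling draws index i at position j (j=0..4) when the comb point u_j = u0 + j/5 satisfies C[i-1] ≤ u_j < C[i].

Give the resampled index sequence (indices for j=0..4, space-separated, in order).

0 0 1 3 4

C = [3/8, 11/24, 1/2, 2/3, 1]
j=0: u_0=7/150 ∈ [0, 3/8) → index 0
j=1: u_1=37/150 ∈ [0, 3/8) → index 0
j=2: u_2=67/150 ∈ [3/8, 11/24) → index 1
j=3: u_3=97/150 ∈ [1/2, 2/3) → index 3
j=4: u_4=127/150 ∈ [2/3, 1) → index 4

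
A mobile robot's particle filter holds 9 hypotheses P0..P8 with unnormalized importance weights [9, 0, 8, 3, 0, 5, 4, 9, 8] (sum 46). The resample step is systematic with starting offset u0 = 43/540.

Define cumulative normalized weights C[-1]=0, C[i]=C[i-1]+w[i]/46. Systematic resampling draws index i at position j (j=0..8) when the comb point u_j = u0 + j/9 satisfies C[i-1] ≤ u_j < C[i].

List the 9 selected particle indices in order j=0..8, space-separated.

C = [9/46, 9/46, 17/46, 10/23, 10/23, 25/46, 29/46, 19/23, 1]
j=0: u_0=43/540 ∈ [0, 9/46) → index 0
j=1: u_1=103/540 ∈ [0, 9/46) → index 0
j=2: u_2=163/540 ∈ [9/46, 17/46) → index 2
j=3: u_3=223/540 ∈ [17/46, 10/23) → index 3
j=4: u_4=283/540 ∈ [10/23, 25/46) → index 5
j=5: u_5=343/540 ∈ [29/46, 19/23) → index 7
j=6: u_6=403/540 ∈ [29/46, 19/23) → index 7
j=7: u_7=463/540 ∈ [19/23, 1) → index 8
j=8: u_8=523/540 ∈ [19/23, 1) → index 8

0 0 2 3 5 7 7 8 8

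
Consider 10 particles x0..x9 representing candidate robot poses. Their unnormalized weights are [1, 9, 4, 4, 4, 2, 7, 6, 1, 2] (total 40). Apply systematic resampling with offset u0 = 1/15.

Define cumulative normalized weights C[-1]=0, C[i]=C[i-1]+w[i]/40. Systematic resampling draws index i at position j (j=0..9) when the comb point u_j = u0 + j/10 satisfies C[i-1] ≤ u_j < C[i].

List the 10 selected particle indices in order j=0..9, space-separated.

1 1 2 3 4 5 6 6 7 9

C = [1/40, 1/4, 7/20, 9/20, 11/20, 3/5, 31/40, 37/40, 19/20, 1]
j=0: u_0=1/15 ∈ [1/40, 1/4) → index 1
j=1: u_1=1/6 ∈ [1/40, 1/4) → index 1
j=2: u_2=4/15 ∈ [1/4, 7/20) → index 2
j=3: u_3=11/30 ∈ [7/20, 9/20) → index 3
j=4: u_4=7/15 ∈ [9/20, 11/20) → index 4
j=5: u_5=17/30 ∈ [11/20, 3/5) → index 5
j=6: u_6=2/3 ∈ [3/5, 31/40) → index 6
j=7: u_7=23/30 ∈ [3/5, 31/40) → index 6
j=8: u_8=13/15 ∈ [31/40, 37/40) → index 7
j=9: u_9=29/30 ∈ [19/20, 1) → index 9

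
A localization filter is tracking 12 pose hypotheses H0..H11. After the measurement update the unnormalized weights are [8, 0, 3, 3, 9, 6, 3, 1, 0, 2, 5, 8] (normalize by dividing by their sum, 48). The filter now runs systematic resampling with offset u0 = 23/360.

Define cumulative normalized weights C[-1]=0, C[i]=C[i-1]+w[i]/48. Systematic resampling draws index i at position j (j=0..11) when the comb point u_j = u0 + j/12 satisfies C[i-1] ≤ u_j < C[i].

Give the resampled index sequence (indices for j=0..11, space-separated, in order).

0 0 3 4 4 5 5 6 10 10 11 11

C = [1/6, 1/6, 11/48, 7/24, 23/48, 29/48, 2/3, 11/16, 11/16, 35/48, 5/6, 1]
j=0: u_0=23/360 ∈ [0, 1/6) → index 0
j=1: u_1=53/360 ∈ [0, 1/6) → index 0
j=2: u_2=83/360 ∈ [11/48, 7/24) → index 3
j=3: u_3=113/360 ∈ [7/24, 23/48) → index 4
j=4: u_4=143/360 ∈ [7/24, 23/48) → index 4
j=5: u_5=173/360 ∈ [23/48, 29/48) → index 5
j=6: u_6=203/360 ∈ [23/48, 29/48) → index 5
j=7: u_7=233/360 ∈ [29/48, 2/3) → index 6
j=8: u_8=263/360 ∈ [35/48, 5/6) → index 10
j=9: u_9=293/360 ∈ [35/48, 5/6) → index 10
j=10: u_10=323/360 ∈ [5/6, 1) → index 11
j=11: u_11=353/360 ∈ [5/6, 1) → index 11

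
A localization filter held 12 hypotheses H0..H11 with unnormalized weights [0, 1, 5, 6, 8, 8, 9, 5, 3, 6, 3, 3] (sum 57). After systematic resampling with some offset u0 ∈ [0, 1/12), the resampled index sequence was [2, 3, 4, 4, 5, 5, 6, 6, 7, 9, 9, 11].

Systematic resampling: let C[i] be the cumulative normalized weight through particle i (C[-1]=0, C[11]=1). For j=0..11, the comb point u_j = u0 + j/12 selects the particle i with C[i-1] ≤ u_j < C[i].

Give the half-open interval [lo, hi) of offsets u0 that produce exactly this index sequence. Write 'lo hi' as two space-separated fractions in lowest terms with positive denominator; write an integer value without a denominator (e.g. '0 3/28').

5/114 7/114

C = [0, 1/57, 2/19, 4/19, 20/57, 28/57, 37/57, 14/19, 15/19, 17/19, 18/19, 1]
j=0 picked index 2: u0 ∈ [1/57, 2/19)
j=1 picked index 3: u0 ∈ [5/228, 29/228)
j=2 picked index 4: u0 ∈ [5/114, 7/38)
j=3 picked index 4: u0 ∈ [-3/76, 23/228)
j=4 picked index 5: u0 ∈ [1/57, 3/19)
j=5 picked index 5: u0 ∈ [-5/76, 17/228)
j=6 picked index 6: u0 ∈ [-1/114, 17/114)
j=7 picked index 6: u0 ∈ [-7/76, 5/76)
j=8 picked index 7: u0 ∈ [-1/57, 4/57)
j=9 picked index 9: u0 ∈ [3/76, 11/76)
j=10 picked index 9: u0 ∈ [-5/114, 7/114)
j=11 picked index 11: u0 ∈ [7/228, 1/12)
intersection: [5/114, 7/114)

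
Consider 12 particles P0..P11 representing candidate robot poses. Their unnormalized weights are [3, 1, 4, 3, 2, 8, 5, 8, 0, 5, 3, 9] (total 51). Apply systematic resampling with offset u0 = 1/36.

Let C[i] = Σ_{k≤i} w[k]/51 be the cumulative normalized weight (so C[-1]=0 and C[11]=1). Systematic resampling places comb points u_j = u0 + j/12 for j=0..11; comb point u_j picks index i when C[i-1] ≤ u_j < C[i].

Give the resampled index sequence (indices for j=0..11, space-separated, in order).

0 2 3 5 5 6 7 7 9 10 11 11

C = [1/17, 4/51, 8/51, 11/51, 13/51, 7/17, 26/51, 2/3, 2/3, 13/17, 14/17, 1]
j=0: u_0=1/36 ∈ [0, 1/17) → index 0
j=1: u_1=1/9 ∈ [4/51, 8/51) → index 2
j=2: u_2=7/36 ∈ [8/51, 11/51) → index 3
j=3: u_3=5/18 ∈ [13/51, 7/17) → index 5
j=4: u_4=13/36 ∈ [13/51, 7/17) → index 5
j=5: u_5=4/9 ∈ [7/17, 26/51) → index 6
j=6: u_6=19/36 ∈ [26/51, 2/3) → index 7
j=7: u_7=11/18 ∈ [26/51, 2/3) → index 7
j=8: u_8=25/36 ∈ [2/3, 13/17) → index 9
j=9: u_9=7/9 ∈ [13/17, 14/17) → index 10
j=10: u_10=31/36 ∈ [14/17, 1) → index 11
j=11: u_11=17/18 ∈ [14/17, 1) → index 11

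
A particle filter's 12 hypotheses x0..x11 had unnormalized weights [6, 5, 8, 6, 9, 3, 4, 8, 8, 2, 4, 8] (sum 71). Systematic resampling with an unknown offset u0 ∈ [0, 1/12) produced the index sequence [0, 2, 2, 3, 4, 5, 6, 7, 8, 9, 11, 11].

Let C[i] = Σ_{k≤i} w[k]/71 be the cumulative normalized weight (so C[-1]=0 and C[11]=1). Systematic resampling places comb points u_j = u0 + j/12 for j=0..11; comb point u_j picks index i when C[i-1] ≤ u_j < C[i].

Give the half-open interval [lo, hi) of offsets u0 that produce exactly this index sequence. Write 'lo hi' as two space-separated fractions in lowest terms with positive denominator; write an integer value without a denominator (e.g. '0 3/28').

61/852 11/142

C = [6/71, 11/71, 19/71, 25/71, 34/71, 37/71, 41/71, 49/71, 57/71, 59/71, 63/71, 1]
j=0 picked index 0: u0 ∈ [0, 6/71)
j=1 picked index 2: u0 ∈ [61/852, 157/852)
j=2 picked index 2: u0 ∈ [-5/426, 43/426)
j=3 picked index 3: u0 ∈ [5/284, 29/284)
j=4 picked index 4: u0 ∈ [4/213, 31/213)
j=5 picked index 5: u0 ∈ [53/852, 89/852)
j=6 picked index 6: u0 ∈ [3/142, 11/142)
j=7 picked index 7: u0 ∈ [-5/852, 91/852)
j=8 picked index 8: u0 ∈ [5/213, 29/213)
j=9 picked index 9: u0 ∈ [15/284, 23/284)
j=10 picked index 11: u0 ∈ [23/426, 1/6)
j=11 picked index 11: u0 ∈ [-25/852, 1/12)
intersection: [61/852, 11/142)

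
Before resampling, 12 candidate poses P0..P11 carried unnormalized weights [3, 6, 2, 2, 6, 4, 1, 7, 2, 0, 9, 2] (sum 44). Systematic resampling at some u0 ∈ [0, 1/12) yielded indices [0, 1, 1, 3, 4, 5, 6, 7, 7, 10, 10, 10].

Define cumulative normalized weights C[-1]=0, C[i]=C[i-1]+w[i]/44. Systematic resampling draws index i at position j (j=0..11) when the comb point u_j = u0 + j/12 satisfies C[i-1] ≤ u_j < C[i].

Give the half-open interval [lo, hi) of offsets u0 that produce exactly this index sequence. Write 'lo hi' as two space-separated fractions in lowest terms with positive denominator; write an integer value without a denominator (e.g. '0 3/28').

1/44 5/132

C = [3/44, 9/44, 1/4, 13/44, 19/44, 23/44, 6/11, 31/44, 3/4, 3/4, 21/22, 1]
j=0 picked index 0: u0 ∈ [0, 3/44)
j=1 picked index 1: u0 ∈ [-1/66, 4/33)
j=2 picked index 1: u0 ∈ [-13/132, 5/132)
j=3 picked index 3: u0 ∈ [0, 1/22)
j=4 picked index 4: u0 ∈ [-5/132, 13/132)
j=5 picked index 5: u0 ∈ [1/66, 7/66)
j=6 picked index 6: u0 ∈ [1/44, 1/22)
j=7 picked index 7: u0 ∈ [-5/132, 4/33)
j=8 picked index 7: u0 ∈ [-4/33, 5/132)
j=9 picked index 10: u0 ∈ [0, 9/44)
j=10 picked index 10: u0 ∈ [-1/12, 4/33)
j=11 picked index 10: u0 ∈ [-1/6, 5/132)
intersection: [1/44, 5/132)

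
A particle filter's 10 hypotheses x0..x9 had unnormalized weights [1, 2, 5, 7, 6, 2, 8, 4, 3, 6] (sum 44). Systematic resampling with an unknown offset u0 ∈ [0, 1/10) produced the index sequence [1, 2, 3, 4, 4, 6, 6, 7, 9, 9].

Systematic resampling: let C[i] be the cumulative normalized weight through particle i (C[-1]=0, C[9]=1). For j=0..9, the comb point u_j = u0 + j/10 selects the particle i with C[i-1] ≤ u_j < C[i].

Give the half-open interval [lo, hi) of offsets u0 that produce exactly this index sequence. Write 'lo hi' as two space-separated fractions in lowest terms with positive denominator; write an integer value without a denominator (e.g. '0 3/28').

C = [1/44, 3/44, 2/11, 15/44, 21/44, 23/44, 31/44, 35/44, 19/22, 1]
j=0 picked index 1: u0 ∈ [1/44, 3/44)
j=1 picked index 2: u0 ∈ [-7/220, 9/110)
j=2 picked index 3: u0 ∈ [-1/55, 31/220)
j=3 picked index 4: u0 ∈ [9/220, 39/220)
j=4 picked index 4: u0 ∈ [-13/220, 17/220)
j=5 picked index 6: u0 ∈ [1/44, 9/44)
j=6 picked index 6: u0 ∈ [-17/220, 23/220)
j=7 picked index 7: u0 ∈ [1/220, 21/220)
j=8 picked index 9: u0 ∈ [7/110, 1/5)
j=9 picked index 9: u0 ∈ [-2/55, 1/10)
intersection: [7/110, 3/44)

7/110 3/44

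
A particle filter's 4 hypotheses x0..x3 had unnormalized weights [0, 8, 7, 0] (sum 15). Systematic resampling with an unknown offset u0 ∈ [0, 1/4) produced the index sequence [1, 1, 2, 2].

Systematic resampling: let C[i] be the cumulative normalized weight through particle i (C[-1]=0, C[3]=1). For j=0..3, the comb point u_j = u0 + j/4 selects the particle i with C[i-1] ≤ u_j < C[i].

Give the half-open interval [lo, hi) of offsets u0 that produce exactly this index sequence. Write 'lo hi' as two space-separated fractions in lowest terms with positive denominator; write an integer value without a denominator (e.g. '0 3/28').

1/30 1/4

C = [0, 8/15, 1, 1]
j=0 picked index 1: u0 ∈ [0, 8/15)
j=1 picked index 1: u0 ∈ [-1/4, 17/60)
j=2 picked index 2: u0 ∈ [1/30, 1/2)
j=3 picked index 2: u0 ∈ [-13/60, 1/4)
intersection: [1/30, 1/4)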